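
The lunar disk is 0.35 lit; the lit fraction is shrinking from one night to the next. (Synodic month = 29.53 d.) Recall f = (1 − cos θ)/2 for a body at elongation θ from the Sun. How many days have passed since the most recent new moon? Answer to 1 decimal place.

23.6 days

cos θ = 1 − 2f = 0.300, giving a principal value of 72.5°.
Waning ⇒ past full, so θ = 360° − 72.5° = 287.5°.
At 360°/29.53 d per day, 287.5° corresponds to 23.58 days.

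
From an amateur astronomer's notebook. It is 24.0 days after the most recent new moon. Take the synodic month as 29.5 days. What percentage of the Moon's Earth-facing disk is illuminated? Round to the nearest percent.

Phase angle: θ = 360°·(24.0 d)/(29.5 d) = 292.9°.
With cos θ = 0.389, the lit fraction is (1 − 0.389)/2 ≈ 0.306, so 31%.

31%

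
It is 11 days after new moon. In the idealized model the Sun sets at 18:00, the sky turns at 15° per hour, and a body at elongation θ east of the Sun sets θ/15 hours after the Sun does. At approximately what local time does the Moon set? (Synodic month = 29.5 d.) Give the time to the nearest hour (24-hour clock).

03:00

Elongation θ = 360° × 11/29.5 ≈ 134.2°.
The Moon trails the Sun by θ/15 = 134.2/15 ≈ 8.95 hours.
18:00 + 8.95 h ≈ 02:57 → 03:00 to the nearest hour.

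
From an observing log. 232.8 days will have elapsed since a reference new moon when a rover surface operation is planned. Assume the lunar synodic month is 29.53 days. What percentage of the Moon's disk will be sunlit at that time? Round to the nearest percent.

Reduce mod P: 232.8 − 7×29.53 = 26.09 d into the current lunation.
Elongation θ = 360° × 26.09/29.53 ≈ 318.1°.
cos 318.1° = 0.744, so f = (1 − 0.744)/2 = 0.128, so 13%.

13%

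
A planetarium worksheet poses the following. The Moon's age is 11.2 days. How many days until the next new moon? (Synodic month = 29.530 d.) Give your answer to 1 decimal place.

18.3 days

One full lunation from the last new moon is 29.530 d; remaining = 29.530 − 11.2 = 18.330 d.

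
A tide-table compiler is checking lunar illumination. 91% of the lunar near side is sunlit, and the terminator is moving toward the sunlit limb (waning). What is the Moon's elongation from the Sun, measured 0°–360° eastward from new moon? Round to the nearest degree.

215°

From f = (1 − cos θ)/2: cos θ = 1 − 2×0.91 = -0.820; arccos → 145.1°.
A waning Moon lies in 180°–360°, so θ = 360° − 145.1° = 214.9°.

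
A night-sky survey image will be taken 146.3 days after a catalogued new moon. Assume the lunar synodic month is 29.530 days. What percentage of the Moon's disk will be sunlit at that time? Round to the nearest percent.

2%

146.3 d spans 4 complete synodic months (4 × 29.530 = 118.12 d) plus 28.18 d.
Elongation θ = 360° × 28.18/29.530 ≈ 343.5°.
cos 343.5° = 0.959, so f = (1 − 0.959)/2 = 0.020, so 2%.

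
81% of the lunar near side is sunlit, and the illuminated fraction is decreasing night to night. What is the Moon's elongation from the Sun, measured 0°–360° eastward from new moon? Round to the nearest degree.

232°

cos θ = 1 − 2f = -0.620, giving a principal value of 128.3°.
A waning Moon lies in 180°–360°, so θ = 360° − 128.3° = 231.7°.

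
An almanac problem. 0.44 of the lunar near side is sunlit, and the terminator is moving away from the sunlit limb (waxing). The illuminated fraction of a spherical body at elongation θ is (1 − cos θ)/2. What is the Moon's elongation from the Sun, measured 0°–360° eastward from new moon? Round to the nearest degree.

83°

Invert f = (1 − cos θ)/2 to get cos θ = 1 − 2(0.44) = 0.120, hence θ₀ = arccos 0.120 = 83.1°.
Before full moon the principal value applies: θ = 83.1°.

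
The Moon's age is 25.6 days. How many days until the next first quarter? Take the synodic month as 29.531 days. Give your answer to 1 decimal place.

First quarter is 0.25 of the way through the cycle: age 0.25 × 29.531 = 7.383 d.
This lunation's first quarter (7.383 d) has passed, so add one period: 36.914 − 25.6 = 11.314 days.

11.3 days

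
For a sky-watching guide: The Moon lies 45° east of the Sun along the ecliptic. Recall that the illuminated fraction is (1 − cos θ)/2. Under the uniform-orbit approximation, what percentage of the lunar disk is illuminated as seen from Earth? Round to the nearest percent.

Half-versine of 45°: (1 − 0.707)/2 = 0.146, i.e. 15%.

15%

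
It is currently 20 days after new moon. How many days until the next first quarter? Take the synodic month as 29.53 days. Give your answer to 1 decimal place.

16.9 days

First quarter is 0.25 of the way through the cycle: age 0.25 × 29.53 = 7.383 d.
This lunation's first quarter (7.383 d) has passed, so add one period: 36.913 − 20 = 16.913 days.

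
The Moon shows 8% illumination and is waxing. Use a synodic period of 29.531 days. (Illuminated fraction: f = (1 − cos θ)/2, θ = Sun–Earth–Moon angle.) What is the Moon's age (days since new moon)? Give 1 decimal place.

2.7 days

From f = (1 − cos θ)/2: cos θ = 1 − 2×0.08 = 0.840; arccos → 32.9°.
Waxing ⇒ before full, so θ = 32.9°.
At 360°/29.531 d per day, 32.9° corresponds to 2.70 days.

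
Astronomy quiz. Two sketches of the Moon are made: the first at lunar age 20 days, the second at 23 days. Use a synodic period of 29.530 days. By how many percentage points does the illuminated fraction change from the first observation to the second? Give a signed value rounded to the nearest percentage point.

First observation: θ = 360°·20/29.530 = 243.8°, so f = 0.721.
Second observation: θ = 280.4°, f = 0.410.
Δf = 0.410 − 0.721 = -0.311, i.e. -31 pp.

-31 percentage points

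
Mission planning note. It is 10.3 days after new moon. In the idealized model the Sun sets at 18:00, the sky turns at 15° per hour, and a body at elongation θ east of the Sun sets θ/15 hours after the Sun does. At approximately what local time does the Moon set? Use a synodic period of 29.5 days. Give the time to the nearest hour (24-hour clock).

02:00

Phase angle: θ = 360°·(10.3 d)/(29.5 d) = 125.7°.
Delay after the Sun = 125.7° / (15°/h) ≈ 8.38 h.
18:00 + 8.38 h ≈ 02:23 → 02:00 to the nearest hour.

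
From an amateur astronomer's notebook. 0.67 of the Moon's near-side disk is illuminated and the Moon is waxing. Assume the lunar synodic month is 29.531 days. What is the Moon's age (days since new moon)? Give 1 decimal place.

Invert f = (1 − cos θ)/2 to get cos θ = 1 − 2(0.67) = -0.340, hence θ₀ = arccos -0.340 = 109.9°.
Before full moon the principal value applies: θ = 109.9°.
That fraction of the synodic month is 109.9/360 × 29.531 d ≈ 9.01 d.

9.0 days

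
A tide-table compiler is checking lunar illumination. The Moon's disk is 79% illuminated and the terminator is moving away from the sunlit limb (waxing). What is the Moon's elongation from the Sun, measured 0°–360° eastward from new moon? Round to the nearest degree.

cos θ = 1 − 2f = -0.580, giving a principal value of 125.5°.
Before full moon the principal value applies: θ = 125.5°.

125°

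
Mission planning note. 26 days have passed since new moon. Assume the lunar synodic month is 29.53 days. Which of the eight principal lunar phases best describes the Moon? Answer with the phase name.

waning crescent

θ ≈ 360° × 26/29.53 = 317°, which falls in the waning crescent sector.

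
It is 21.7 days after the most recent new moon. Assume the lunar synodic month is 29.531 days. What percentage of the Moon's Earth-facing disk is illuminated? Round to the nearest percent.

Phase angle: θ = 360°·(21.7 d)/(29.531 d) = 264.5°.
cos 264.5° = (-0.095), so f = (1 − (-0.095))/2 = 0.548, so 55%.

55%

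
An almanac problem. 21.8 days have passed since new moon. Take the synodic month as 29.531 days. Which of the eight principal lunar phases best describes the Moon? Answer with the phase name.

last quarter

At 21.8/29.531 of the cycle, θ ≈ 266° — the last quarter range.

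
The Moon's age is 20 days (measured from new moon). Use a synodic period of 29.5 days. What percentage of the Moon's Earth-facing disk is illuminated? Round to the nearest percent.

72%

Phase angle: θ = 360°·(20 d)/(29.5 d) = 244.1°.
With cos θ = (-0.437), the lit fraction is (1 − (-0.437))/2 ≈ 0.719, so 72%.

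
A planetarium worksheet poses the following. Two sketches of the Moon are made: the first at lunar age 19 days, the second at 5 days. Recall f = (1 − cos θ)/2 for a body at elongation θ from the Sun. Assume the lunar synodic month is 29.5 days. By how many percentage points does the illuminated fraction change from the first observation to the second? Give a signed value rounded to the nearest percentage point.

-55 percentage points

First observation: θ = 360°·19/29.5 = 231.9°, so f = 0.809.
Second observation: θ = 61.0°, f = 0.258.
Δf = 0.258 − 0.809 = -0.551, i.e. -55 pp.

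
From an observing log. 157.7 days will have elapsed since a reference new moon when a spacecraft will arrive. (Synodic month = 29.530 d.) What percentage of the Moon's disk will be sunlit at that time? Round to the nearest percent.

157.7/29.530 = 5.340 lunations, so 5 complete cycles and 10.05 d into the next.
The Moon has covered 10.05/29.530 of its cycle, so θ ≈ 360° × 10.05/29.530 = 122.5°.
cos 122.5° = (-0.538), so f = (1 − (-0.538))/2 = 0.769, so 77%.

77%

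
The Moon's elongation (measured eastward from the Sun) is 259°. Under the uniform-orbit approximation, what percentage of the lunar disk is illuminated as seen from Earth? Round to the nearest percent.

60%

Half-versine of 259°: (1 − (-0.191))/2 = 0.595, i.e. 60%.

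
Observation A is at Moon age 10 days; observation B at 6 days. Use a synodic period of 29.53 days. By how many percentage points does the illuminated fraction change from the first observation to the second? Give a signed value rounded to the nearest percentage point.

θ₁ = 360° × 10/29.53 = 121.9°, f₁ = (1 − cos θ₁)/2 = 0.764.
θ₂ = 360° × 6/29.53 = 73.1°, f₂ = (1 − cos θ₂)/2 = 0.355.
Change = f₂ − f₁ = -0.409 → -41 percentage points.

-41 percentage points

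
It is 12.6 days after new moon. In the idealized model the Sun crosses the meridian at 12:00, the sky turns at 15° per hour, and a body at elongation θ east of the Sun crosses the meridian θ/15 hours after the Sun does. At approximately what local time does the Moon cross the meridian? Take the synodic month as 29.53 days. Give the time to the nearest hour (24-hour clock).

22:00

Elongation θ = 360° × 12.6/29.53 ≈ 153.6°.
Delay after the Sun = 153.6° / (15°/h) ≈ 10.24 h.
12:00 + 10.24 h ≈ 22:14 → 22:00 to the nearest hour.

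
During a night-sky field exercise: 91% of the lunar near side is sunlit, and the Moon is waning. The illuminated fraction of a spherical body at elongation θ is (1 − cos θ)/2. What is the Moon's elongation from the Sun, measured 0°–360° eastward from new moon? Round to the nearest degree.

215°

Invert f = (1 − cos θ)/2 to get cos θ = 1 − 2(0.91) = -0.820, hence θ₀ = arccos -0.820 = 145.1°.
A waning Moon lies in 180°–360°, so θ = 360° − 145.1° = 214.9°.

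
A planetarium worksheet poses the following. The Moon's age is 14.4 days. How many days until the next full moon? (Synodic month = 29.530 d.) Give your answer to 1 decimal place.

Full moon occurs at elongation 180°, i.e. at age 29.530 × 180/360 = 14.765 d.
So 0.365 days remain (14.765 − 14.4).

0.4 days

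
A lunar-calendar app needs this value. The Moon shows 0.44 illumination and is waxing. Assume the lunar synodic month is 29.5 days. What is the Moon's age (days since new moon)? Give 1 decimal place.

From f = (1 − cos θ)/2: cos θ = 1 − 2×0.44 = 0.120; arccos → 83.1°.
Waxing ⇒ before full, so θ = 83.1°.
That fraction of the synodic month is 83.1/360 × 29.5 d ≈ 6.81 d.

6.8 days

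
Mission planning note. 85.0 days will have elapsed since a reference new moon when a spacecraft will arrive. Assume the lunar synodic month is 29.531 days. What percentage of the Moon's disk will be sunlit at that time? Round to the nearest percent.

14%

85.0 d spans 2 complete synodic months (2 × 29.531 = 59.06 d) plus 25.94 d.
Phase angle: θ = 360°·(25.94 d)/(29.531 d) = 316.2°.
cos 316.2° = 0.722, so f = (1 − 0.722)/2 = 0.139, so 14%.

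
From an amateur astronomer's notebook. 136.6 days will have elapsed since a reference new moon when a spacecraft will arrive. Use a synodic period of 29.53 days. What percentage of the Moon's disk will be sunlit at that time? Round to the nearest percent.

85%

136.6/29.53 = 4.626 lunations, so 4 complete cycles and 18.48 d into the next.
Phase angle: θ = 360°·(18.48 d)/(29.53 d) = 225.3°.
Illuminated fraction = (1 − cos 225.3°)/2 = (1 − (-0.704))/2 ≈ 0.852, so 85%.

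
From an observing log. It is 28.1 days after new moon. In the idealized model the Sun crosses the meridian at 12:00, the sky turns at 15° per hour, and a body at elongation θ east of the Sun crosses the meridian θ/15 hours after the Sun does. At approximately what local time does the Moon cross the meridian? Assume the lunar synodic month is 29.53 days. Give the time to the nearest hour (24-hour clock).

11:00

The Moon has covered 28.1/29.53 of its cycle, so θ ≈ 360° × 28.1/29.53 = 342.6°.
At 15° of sky rotation per hour, 342.6° corresponds to a 22.84 h lag.
12:00 + 22.84 h ≈ 10:50 → 11:00 to the nearest hour.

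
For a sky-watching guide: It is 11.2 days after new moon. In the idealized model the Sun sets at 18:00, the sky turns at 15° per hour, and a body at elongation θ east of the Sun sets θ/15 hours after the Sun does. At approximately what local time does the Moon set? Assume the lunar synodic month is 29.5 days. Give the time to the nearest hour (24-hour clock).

03:00

Elongation θ = 360° × 11.2/29.5 ≈ 136.7°.
At 15° of sky rotation per hour, 136.7° corresponds to a 9.11 h lag.
18:00 + 9.11 h ≈ 03:07 → 03:00 to the nearest hour.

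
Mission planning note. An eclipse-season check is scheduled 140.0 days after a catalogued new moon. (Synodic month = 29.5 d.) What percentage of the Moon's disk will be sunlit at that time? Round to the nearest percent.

51%

Reduce mod P: 140.0 − 4×29.5 = 22.00 d into the current lunation.
The Moon has covered 22.00/29.5 of its cycle, so θ ≈ 360° × 22.00/29.5 = 268.5°.
With cos θ = (-0.027), the lit fraction is (1 − (-0.027))/2 ≈ 0.513, so 51%.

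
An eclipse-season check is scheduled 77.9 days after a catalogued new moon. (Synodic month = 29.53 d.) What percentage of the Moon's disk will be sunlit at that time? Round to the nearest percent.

77.9/29.53 = 2.638 lunations, so 2 complete cycles and 18.84 d into the next.
The Moon has covered 18.84/29.53 of its cycle, so θ ≈ 360° × 18.84/29.53 = 229.7°.
Illuminated fraction = (1 − cos 229.7°)/2 = (1 − (-0.647))/2 ≈ 0.824, so 82%.

82%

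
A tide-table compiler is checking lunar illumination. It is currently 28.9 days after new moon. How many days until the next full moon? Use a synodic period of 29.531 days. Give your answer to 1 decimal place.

Full moon occurs at elongation 180°, i.e. at age 29.531 × 180/360 = 14.765 d.
Already past this cycle's full moon; the next is at 14.765 + 29.531 = 44.296 d, so 44.296 − 28.9 = 15.396 days.

15.4 days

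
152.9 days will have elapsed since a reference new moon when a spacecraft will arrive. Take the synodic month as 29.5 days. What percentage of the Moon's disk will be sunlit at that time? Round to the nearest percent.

Reduce mod P: 152.9 − 5×29.5 = 5.40 d into the current lunation.
The Moon has covered 5.40/29.5 of its cycle, so θ ≈ 360° × 5.40/29.5 = 65.9°.
With cos θ = 0.408, the lit fraction is (1 − 0.408)/2 ≈ 0.296, so 30%.

30%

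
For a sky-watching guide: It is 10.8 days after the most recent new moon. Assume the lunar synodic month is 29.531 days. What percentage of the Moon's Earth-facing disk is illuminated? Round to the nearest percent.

The Moon has covered 10.8/29.531 of its cycle, so θ ≈ 360° × 10.8/29.531 = 131.7°.
Illuminated fraction = (1 − cos 131.7°)/2 = (1 − (-0.665))/2 ≈ 0.832, so 83%.

83%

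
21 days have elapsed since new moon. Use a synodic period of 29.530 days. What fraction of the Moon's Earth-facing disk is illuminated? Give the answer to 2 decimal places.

0.62

Elongation θ = 360° × 21/29.530 ≈ 256.0°.
Illuminated fraction = (1 − cos 256.0°)/2 = (1 − (-0.242))/2 ≈ 0.621.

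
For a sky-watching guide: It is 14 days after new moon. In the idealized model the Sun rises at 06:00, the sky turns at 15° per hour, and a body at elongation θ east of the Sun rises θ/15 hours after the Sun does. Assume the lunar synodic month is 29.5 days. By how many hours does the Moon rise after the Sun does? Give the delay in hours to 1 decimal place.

11.4 h

The Moon has covered 14/29.5 of its cycle, so θ ≈ 360° × 14/29.5 = 170.8°.
The Moon trails the Sun by θ/15 = 170.8/15 ≈ 11.39 hours.
So the Moon rises 11.39 h after the Sun.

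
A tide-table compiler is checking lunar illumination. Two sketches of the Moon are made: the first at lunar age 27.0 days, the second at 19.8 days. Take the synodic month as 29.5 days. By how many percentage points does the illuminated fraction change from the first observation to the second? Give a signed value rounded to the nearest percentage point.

+67 percentage points

θ₁ = 360° × 27.0/29.5 = 329.5°, f₁ = (1 − cos θ₁)/2 = 0.069.
θ₂ = 360° × 19.8/29.5 = 241.6°, f₂ = (1 − cos θ₂)/2 = 0.738.
Change = f₂ − f₁ = +0.668 → +67 percentage points.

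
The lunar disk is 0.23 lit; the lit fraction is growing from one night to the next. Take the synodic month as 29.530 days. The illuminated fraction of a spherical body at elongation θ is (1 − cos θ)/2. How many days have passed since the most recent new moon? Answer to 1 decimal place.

4.7 days

cos θ = 1 − 2f = 0.540, giving a principal value of 57.3°.
Before full moon the principal value applies: θ = 57.3°.
Age = 29.530 × 57.3°/360° ≈ 4.70 days.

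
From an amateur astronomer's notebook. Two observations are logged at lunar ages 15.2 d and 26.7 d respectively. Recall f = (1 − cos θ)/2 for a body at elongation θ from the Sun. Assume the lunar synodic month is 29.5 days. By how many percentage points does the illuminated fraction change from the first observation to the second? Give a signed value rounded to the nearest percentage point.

θ₁ = 360° × 15.2/29.5 = 185.5°, f₁ = (1 − cos θ₁)/2 = 0.998.
θ₂ = 360° × 26.7/29.5 = 325.8°, f₂ = (1 − cos θ₂)/2 = 0.086.
Change = f₂ − f₁ = -0.911 → -91 percentage points.

-91 percentage points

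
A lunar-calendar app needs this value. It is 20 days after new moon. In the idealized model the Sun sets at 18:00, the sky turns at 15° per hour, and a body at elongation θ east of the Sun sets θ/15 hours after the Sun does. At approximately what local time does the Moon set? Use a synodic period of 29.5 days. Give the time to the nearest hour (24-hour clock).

The Moon has covered 20/29.5 of its cycle, so θ ≈ 360° × 20/29.5 = 244.1°.
The Moon trails the Sun by θ/15 = 244.1/15 ≈ 16.27 hours.
18:00 + 16.27 h ≈ 10:16 → 10:00 to the nearest hour.

10:00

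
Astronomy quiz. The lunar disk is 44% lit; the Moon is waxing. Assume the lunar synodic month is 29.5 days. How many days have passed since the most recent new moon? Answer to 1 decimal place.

From f = (1 − cos θ)/2: cos θ = 1 − 2×0.44 = 0.120; arccos → 83.1°.
Before full moon the principal value applies: θ = 83.1°.
That fraction of the synodic month is 83.1/360 × 29.5 d ≈ 6.81 d.

6.8 days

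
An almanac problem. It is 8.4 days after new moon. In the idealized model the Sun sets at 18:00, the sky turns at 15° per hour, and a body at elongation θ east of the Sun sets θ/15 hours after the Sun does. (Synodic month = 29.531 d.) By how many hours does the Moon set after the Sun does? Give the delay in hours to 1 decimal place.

6.8 h

Phase angle: θ = 360°·(8.4 d)/(29.531 d) = 102.4°.
At 15° of sky rotation per hour, 102.4° corresponds to a 6.83 h lag.
So the Moon sets 6.83 h after the Sun.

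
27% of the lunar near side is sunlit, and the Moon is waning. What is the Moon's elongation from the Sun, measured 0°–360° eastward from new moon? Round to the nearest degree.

297°

Invert f = (1 − cos θ)/2 to get cos θ = 1 − 2(0.27) = 0.460, hence θ₀ = arccos 0.460 = 62.6°.
A waning Moon lies in 180°–360°, so θ = 360° − 62.6° = 297.4°.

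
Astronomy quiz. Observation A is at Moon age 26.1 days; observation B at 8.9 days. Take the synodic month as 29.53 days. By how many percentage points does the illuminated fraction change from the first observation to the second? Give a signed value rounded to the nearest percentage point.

+53 percentage points

θ₁ = 360° × 26.1/29.53 = 318.2°, f₁ = (1 − cos θ₁)/2 = 0.127.
θ₂ = 360° × 8.9/29.53 = 108.5°, f₂ = (1 − cos θ₂)/2 = 0.659.
Change = f₂ − f₁ = +0.531 → +53 percentage points.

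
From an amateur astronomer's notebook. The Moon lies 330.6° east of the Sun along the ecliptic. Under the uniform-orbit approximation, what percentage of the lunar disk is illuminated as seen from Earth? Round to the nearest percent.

Half-versine of 330.6°: (1 − 0.871)/2 = 0.064, i.e. 6%.

6%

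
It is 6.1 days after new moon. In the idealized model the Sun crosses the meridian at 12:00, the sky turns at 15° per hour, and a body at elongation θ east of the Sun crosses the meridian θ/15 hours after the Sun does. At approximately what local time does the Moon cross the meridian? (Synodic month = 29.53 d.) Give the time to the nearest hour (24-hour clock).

17:00

Elongation θ = 360° × 6.1/29.53 ≈ 74.4°.
At 15° of sky rotation per hour, 74.4° corresponds to a 4.96 h lag.
12:00 + 4.96 h ≈ 16:57 → 17:00 to the nearest hour.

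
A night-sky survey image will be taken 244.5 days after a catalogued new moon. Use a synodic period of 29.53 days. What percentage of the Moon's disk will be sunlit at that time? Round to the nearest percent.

Reduce mod P: 244.5 − 8×29.53 = 8.26 d into the current lunation.
Elongation θ = 360° × 8.26/29.53 ≈ 100.7°.
cos 100.7° = (-0.186), so f = (1 − (-0.186))/2 = 0.593, so 59%.

59%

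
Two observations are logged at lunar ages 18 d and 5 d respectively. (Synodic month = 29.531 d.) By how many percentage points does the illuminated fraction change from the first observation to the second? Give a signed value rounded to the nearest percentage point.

-63 pp

θ₁ = 360° × 18/29.531 = 219.4°, f₁ = (1 − cos θ₁)/2 = 0.886.
θ₂ = 360° × 5/29.531 = 61.0°, f₂ = (1 − cos θ₂)/2 = 0.257.
Change = f₂ − f₁ = -0.629 → -63 percentage points.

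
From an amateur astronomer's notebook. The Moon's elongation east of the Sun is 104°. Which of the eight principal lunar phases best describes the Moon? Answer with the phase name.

104° lies in the first quarter sector of the 8-phase cycle.

first quarter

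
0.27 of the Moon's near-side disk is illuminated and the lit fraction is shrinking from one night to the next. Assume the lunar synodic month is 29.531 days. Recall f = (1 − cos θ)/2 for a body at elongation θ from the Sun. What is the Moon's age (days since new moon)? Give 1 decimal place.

24.4 days

From f = (1 − cos θ)/2: cos θ = 1 − 2×0.27 = 0.460; arccos → 62.6°.
Waning ⇒ past full, so θ = 360° − 62.6° = 297.4°.
That fraction of the synodic month is 297.4/360 × 29.531 d ≈ 24.39 d.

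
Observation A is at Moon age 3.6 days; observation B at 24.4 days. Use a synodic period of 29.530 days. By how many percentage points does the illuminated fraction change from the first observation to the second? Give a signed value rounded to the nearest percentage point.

First observation: θ = 360°·3.6/29.530 = 43.9°, so f = 0.140.
Second observation: θ = 297.5°, f = 0.269.
Δf = 0.269 − 0.140 = +0.130, i.e. +13 pp.

+13 pp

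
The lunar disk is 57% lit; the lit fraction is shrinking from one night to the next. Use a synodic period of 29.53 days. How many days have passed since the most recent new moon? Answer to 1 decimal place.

21.5 days

Invert f = (1 − cos θ)/2 to get cos θ = 1 − 2(0.57) = -0.140, hence θ₀ = arccos -0.140 = 98.0°.
A waning Moon lies in 180°–360°, so θ = 360° − 98.0° = 262.0°.
Age = 29.53 × 262.0°/360° ≈ 21.49 days.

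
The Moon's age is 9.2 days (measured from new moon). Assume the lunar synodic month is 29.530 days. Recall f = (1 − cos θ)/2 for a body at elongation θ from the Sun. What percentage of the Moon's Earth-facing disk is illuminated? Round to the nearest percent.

69%

Phase angle: θ = 360°·(9.2 d)/(29.530 d) = 112.2°.
With cos θ = (-0.377), the lit fraction is (1 − (-0.377))/2 ≈ 0.689, so 69%.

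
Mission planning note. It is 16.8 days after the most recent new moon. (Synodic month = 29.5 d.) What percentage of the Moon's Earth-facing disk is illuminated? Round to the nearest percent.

The Moon has covered 16.8/29.5 of its cycle, so θ ≈ 360° × 16.8/29.5 = 205.0°.
With cos θ = (-0.906), the lit fraction is (1 − (-0.906))/2 ≈ 0.953, so 95%.

95%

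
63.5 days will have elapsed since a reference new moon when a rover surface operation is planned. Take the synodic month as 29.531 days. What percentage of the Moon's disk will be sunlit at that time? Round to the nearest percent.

63.5/29.531 = 2.150 lunations, so 2 complete cycles and 4.44 d into the next.
Phase angle: θ = 360°·(4.44 d)/(29.531 d) = 54.1°.
With cos θ = 0.586, the lit fraction is (1 − 0.586)/2 ≈ 0.207, so 21%.

21%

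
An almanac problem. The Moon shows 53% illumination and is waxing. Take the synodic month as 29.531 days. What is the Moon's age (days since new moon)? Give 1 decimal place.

Invert f = (1 − cos θ)/2 to get cos θ = 1 − 2(0.53) = -0.060, hence θ₀ = arccos -0.060 = 93.4°.
Before full moon the principal value applies: θ = 93.4°.
That fraction of the synodic month is 93.4/360 × 29.531 d ≈ 7.66 d.

7.7 days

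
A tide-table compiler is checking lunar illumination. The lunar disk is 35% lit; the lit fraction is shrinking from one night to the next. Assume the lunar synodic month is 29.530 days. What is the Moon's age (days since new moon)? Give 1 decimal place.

23.6 days

cos θ = 1 − 2f = 0.300, giving a principal value of 72.5°.
Waning ⇒ past full, so θ = 360° − 72.5° = 287.5°.
Age = 29.530 × 287.5°/360° ≈ 23.58 days.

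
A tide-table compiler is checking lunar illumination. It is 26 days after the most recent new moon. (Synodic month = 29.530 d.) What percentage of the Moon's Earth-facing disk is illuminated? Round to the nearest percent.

13%

Phase angle: θ = 360°·(26 d)/(29.530 d) = 317.0°.
Illuminated fraction = (1 − cos 317.0°)/2 = (1 − 0.731)/2 ≈ 0.135, so 13%.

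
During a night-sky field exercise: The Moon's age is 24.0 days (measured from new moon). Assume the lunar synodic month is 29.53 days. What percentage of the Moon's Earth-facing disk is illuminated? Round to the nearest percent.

31%

Elongation θ = 360° × 24.0/29.53 ≈ 292.6°.
cos 292.6° = 0.384, so f = (1 − 0.384)/2 = 0.308, so 31%.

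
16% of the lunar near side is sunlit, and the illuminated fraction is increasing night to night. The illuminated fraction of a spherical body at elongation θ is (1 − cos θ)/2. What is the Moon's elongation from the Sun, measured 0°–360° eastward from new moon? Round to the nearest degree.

47°

From f = (1 − cos θ)/2: cos θ = 1 − 2×0.16 = 0.680; arccos → 47.2°.
The Moon is waxing (0°–180°), so θ = 47.2° directly.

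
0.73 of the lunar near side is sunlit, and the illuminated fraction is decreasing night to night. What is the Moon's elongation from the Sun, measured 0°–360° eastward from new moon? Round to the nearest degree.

243°

cos θ = 1 − 2f = -0.460, giving a principal value of 117.4°.
A waning Moon lies in 180°–360°, so θ = 360° − 117.4° = 242.6°.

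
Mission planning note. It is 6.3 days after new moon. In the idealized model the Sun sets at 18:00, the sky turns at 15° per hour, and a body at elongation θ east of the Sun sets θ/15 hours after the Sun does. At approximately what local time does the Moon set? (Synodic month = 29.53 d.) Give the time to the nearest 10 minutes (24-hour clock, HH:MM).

23:10

Phase angle: θ = 360°·(6.3 d)/(29.53 d) = 76.8°.
Delay after the Sun = 76.8° / (15°/h) ≈ 5.12 h.
18:00 + 5.120 h ≈ 23:07 → 23:10 to the nearest ten minutes.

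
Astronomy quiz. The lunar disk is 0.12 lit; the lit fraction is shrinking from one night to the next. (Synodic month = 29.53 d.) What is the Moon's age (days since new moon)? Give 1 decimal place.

From f = (1 − cos θ)/2: cos θ = 1 − 2×0.12 = 0.760; arccos → 40.5°.
Since the Moon is past full (waning), take the reflex angle: θ = 360° − 40.5° = 319.5°.
At 360°/29.53 d per day, 319.5° corresponds to 26.20 days.

26.2 days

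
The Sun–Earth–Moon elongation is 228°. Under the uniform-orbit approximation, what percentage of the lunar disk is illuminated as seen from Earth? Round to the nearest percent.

83%

f = (1 − cos 228°)/2 = (1 − (-0.669))/2 ≈ 0.835, i.e. 83%.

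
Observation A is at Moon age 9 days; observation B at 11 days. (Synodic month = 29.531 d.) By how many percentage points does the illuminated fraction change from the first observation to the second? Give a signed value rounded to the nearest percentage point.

+18 percentage points

θ₁ = 360° × 9/29.531 = 109.7°, f₁ = (1 − cos θ₁)/2 = 0.669.
θ₂ = 360° × 11/29.531 = 134.1°, f₂ = (1 − cos θ₂)/2 = 0.848.
Change = f₂ − f₁ = +0.179 → +18 percentage points.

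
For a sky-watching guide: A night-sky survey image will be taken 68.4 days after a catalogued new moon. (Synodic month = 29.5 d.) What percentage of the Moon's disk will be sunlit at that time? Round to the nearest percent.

71%

68.4 d spans 2 complete synodic months (2 × 29.5 = 59.00 d) plus 9.40 d.
Elongation θ = 360° × 9.40/29.5 ≈ 114.7°.
Illuminated fraction = (1 − cos 114.7°)/2 = (1 − (-0.418))/2 ≈ 0.709, so 71%.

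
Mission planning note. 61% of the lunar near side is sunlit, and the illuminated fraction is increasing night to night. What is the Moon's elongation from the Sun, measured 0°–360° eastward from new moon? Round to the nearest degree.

103°

From f = (1 − cos θ)/2: cos θ = 1 − 2×0.61 = -0.220; arccos → 102.7°.
Waxing ⇒ before full, so θ = 102.7°.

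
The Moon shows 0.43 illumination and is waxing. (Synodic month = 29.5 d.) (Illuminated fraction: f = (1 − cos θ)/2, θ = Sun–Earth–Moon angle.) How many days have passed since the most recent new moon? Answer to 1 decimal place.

From f = (1 − cos θ)/2: cos θ = 1 − 2×0.43 = 0.140; arccos → 82.0°.
The Moon is waxing (0°–180°), so θ = 82.0° directly.
That fraction of the synodic month is 82.0/360 × 29.5 d ≈ 6.72 d.

6.7 days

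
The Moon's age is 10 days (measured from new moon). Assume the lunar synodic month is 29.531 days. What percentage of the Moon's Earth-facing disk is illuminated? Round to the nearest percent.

76%

Phase angle: θ = 360°·(10 d)/(29.531 d) = 121.9°.
cos 121.9° = (-0.529), so f = (1 − (-0.529))/2 = 0.764, so 76%.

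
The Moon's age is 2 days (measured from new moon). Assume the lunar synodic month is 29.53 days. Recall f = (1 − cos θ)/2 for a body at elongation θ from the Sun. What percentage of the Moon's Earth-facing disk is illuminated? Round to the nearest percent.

4%

The Moon has covered 2/29.53 of its cycle, so θ ≈ 360° × 2/29.53 = 24.4°.
With cos θ = 0.911, the lit fraction is (1 − 0.911)/2 ≈ 0.045, so 4%.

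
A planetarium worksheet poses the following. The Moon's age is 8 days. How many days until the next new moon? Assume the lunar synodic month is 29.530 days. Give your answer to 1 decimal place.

21.5 days

One full lunation from the last new moon is 29.530 d; remaining = 29.530 − 8 = 21.530 d.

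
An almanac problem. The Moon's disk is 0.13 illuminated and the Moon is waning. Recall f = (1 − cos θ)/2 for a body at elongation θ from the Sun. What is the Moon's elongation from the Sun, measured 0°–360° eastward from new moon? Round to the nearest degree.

Invert f = (1 − cos θ)/2 to get cos θ = 1 − 2(0.13) = 0.740, hence θ₀ = arccos 0.740 = 42.3°.
A waning Moon lies in 180°–360°, so θ = 360° − 42.3° = 317.7°.

318°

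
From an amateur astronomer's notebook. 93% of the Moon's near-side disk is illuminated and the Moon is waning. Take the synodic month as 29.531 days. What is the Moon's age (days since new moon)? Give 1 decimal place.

cos θ = 1 − 2f = -0.860, giving a principal value of 149.3°.
A waning Moon lies in 180°–360°, so θ = 360° − 149.3° = 210.7°.
At 360°/29.531 d per day, 210.7° corresponds to 17.28 days.

17.3 days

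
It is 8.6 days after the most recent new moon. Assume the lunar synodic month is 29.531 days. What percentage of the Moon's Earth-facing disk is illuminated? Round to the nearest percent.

Elongation θ = 360° × 8.6/29.531 ≈ 104.8°.
With cos θ = (-0.256), the lit fraction is (1 − (-0.256))/2 ≈ 0.628, so 63%.

63%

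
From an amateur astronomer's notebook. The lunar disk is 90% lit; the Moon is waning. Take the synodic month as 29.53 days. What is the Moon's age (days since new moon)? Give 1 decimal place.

17.8 days

From f = (1 − cos θ)/2: cos θ = 1 − 2×0.90 = -0.800; arccos → 143.1°.
Waning ⇒ past full, so θ = 360° − 143.1° = 216.9°.
That fraction of the synodic month is 216.9/360 × 29.53 d ≈ 17.79 d.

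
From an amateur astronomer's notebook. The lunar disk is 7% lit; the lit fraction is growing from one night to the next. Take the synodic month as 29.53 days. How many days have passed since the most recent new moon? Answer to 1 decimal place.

From f = (1 − cos θ)/2: cos θ = 1 − 2×0.07 = 0.860; arccos → 30.7°.
The Moon is waxing (0°–180°), so θ = 30.7° directly.
At 360°/29.53 d per day, 30.7° corresponds to 2.52 days.

2.5 days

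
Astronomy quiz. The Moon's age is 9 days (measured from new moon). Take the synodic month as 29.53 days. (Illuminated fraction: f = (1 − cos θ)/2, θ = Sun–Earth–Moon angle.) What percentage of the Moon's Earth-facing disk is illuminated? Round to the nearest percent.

Phase angle: θ = 360°·(9 d)/(29.53 d) = 109.7°.
cos 109.7° = (-0.337), so f = (1 − (-0.337))/2 = 0.669, so 67%.

67%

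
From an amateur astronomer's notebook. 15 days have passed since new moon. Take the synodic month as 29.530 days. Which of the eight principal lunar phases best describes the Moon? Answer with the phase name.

full moon

At 15/29.530 of the cycle, θ ≈ 183° — the full moon range.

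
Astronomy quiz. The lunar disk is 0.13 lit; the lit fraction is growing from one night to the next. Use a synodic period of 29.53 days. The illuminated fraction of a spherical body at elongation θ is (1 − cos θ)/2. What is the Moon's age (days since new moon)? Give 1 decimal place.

3.5 days

cos θ = 1 − 2f = 0.740, giving a principal value of 42.3°.
The Moon is waxing (0°–180°), so θ = 42.3° directly.
At 360°/29.53 d per day, 42.3° corresponds to 3.47 days.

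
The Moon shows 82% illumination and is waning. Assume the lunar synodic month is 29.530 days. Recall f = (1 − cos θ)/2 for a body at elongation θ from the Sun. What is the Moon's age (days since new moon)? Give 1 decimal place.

cos θ = 1 − 2f = -0.640, giving a principal value of 129.8°.
Waning ⇒ past full, so θ = 360° − 129.8° = 230.2°.
Age = 29.530 × 230.2°/360° ≈ 18.88 days.

18.9 days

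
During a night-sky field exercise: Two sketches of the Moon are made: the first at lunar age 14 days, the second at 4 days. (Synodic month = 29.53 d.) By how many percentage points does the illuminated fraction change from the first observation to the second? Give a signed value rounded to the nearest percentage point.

-82 pp

First observation: θ = 360°·14/29.53 = 170.7°, so f = 0.993.
Second observation: θ = 48.8°, f = 0.170.
Δf = 0.170 − 0.993 = -0.823, i.e. -82 pp.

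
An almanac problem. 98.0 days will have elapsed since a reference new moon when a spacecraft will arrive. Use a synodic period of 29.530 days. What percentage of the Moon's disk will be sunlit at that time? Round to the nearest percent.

98.0 d spans 3 complete synodic months (3 × 29.530 = 88.59 d) plus 9.41 d.
Elongation θ = 360° × 9.41/29.530 ≈ 114.7°.
Illuminated fraction = (1 − cos 114.7°)/2 = (1 − (-0.418))/2 ≈ 0.709, so 71%.

71%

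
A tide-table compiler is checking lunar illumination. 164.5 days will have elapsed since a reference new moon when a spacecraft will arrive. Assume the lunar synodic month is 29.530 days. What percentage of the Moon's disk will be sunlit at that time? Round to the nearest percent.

95%

164.5/29.530 = 5.571 lunations, so 5 complete cycles and 16.85 d into the next.
The Moon has covered 16.85/29.530 of its cycle, so θ ≈ 360° × 16.85/29.530 = 205.4°.
Illuminated fraction = (1 − cos 205.4°)/2 = (1 − (-0.903))/2 ≈ 0.952, so 95%.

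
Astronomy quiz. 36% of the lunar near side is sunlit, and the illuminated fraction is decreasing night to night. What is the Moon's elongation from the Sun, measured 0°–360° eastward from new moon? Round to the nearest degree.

286°

cos θ = 1 − 2f = 0.280, giving a principal value of 73.7°.
Waning ⇒ past full, so θ = 360° − 73.7° = 286.3°.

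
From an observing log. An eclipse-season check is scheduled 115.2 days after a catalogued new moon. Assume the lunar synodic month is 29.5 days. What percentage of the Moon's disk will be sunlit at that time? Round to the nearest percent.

115.2 d spans 3 complete synodic months (3 × 29.5 = 88.50 d) plus 26.70 d.
The Moon has covered 26.70/29.5 of its cycle, so θ ≈ 360° × 26.70/29.5 = 325.8°.
Illuminated fraction = (1 − cos 325.8°)/2 = (1 − 0.827)/2 ≈ 0.086, so 9%.

9%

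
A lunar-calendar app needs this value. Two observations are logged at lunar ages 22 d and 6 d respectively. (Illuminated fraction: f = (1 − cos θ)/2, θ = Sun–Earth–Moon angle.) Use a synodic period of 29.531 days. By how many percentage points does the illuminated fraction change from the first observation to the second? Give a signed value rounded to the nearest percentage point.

-16 percentage points

First observation: θ = 360°·22/29.531 = 268.2°, so f = 0.516.
Second observation: θ = 73.1°, f = 0.355.
Δf = 0.355 − 0.516 = -0.161, i.e. -16 pp.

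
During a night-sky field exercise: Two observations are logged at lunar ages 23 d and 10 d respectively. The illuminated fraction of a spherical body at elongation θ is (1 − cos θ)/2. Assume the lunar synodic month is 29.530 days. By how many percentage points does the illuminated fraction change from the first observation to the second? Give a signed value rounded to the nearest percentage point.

+35 percentage points

θ₁ = 360° × 23/29.530 = 280.4°, f₁ = (1 − cos θ₁)/2 = 0.410.
θ₂ = 360° × 10/29.530 = 121.9°, f₂ = (1 − cos θ₂)/2 = 0.764.
Change = f₂ − f₁ = +0.354 → +35 percentage points.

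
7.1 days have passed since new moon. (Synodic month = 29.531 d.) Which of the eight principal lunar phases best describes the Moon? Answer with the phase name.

θ ≈ 360° × 7.1/29.531 = 87°, which falls in the first quarter sector.

first quarter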